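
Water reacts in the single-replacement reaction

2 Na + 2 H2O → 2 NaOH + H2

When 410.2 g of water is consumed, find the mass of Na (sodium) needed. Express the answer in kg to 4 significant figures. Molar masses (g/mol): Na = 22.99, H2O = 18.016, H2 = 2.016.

0.5235 kg

n(H2O) = 410.20 g / 18.016 g/mol = 22.769 mol.
From the equation the H2O:Na mole ratio is 2:2, so n(Na) = 22.769 × 2/2 = 22.769 mol.
Mass of Na = 22.769 mol × 22.99 g/mol = 523.45 g.
Converting to kg: 523.45 g = 0.5235 kg.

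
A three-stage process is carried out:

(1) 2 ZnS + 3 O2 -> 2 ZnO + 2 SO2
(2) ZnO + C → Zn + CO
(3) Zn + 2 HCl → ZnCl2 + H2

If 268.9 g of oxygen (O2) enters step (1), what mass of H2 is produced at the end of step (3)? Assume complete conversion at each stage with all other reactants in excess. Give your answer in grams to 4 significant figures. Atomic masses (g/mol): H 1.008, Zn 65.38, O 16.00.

11.29 g

M(O2) = 2(16.00) = 32.00 g/mol.
M(H2) = 2(1.008) = 2.016 g/mol.
n(O2) = 268.9 / 32.00 = 8.4031 mol.
Reaction (1): O2→ZnO ratio 3:2 ⇒ n(ZnO) = 5.6021 mol.
Reaction (2): ZnO→Zn ratio 1:1 ⇒ n(Zn) = 5.6021 mol.
Reaction (3): Zn→H2 ratio 1:1 ⇒ n(H2) = 5.6021 mol.
Mass of H2 = 5.6021 × 2.016 = 11.294 g.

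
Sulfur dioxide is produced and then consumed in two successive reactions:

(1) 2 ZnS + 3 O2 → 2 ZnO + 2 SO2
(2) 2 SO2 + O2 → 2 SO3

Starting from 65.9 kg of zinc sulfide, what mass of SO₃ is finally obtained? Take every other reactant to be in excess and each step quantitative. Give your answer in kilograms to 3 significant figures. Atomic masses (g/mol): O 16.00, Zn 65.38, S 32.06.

M(ZnS) = 65.38 + 32.06 = 97.44 g/mol.
M(SO3) = 32.06 + 3(16.00) = 80.06 g/mol.
65.9 kg = 65900 g.
n(ZnS) = 65900 / 97.44 = 676.3 mol.
Step 1 gives a 2:2 ratio of ZnS to SO2, so n(SO2) = 676.3 mol.
In step 2 the SO2:SO3 ratio is 2:2, so n(SO3) = 676.3 mol.
Mass of SO3 = 676.3 × 80.06 = 54150 g = 54.1 kg.

54.1 kg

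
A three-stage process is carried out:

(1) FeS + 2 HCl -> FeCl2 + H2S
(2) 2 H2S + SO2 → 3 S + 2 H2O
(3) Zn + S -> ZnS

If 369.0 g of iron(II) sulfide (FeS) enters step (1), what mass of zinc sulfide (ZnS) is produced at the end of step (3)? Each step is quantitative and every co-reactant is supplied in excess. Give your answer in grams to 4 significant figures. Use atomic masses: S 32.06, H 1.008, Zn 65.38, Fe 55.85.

M(FeS) = 55.85 + 32.06 = 87.91 g/mol.
M(ZnS) = 65.38 + 32.06 = 97.44 g/mol.
n(FeS) = 369.0 / 87.91 = 4.1975 mol.
Reaction (1): FeS→H2S ratio 1:1 ⇒ n(H2S) = 4.1975 mol.
Reaction (2): H2S→S ratio 2:3 ⇒ n(S) = 6.2962 mol.
Reaction (3): S→ZnS ratio 1:1 ⇒ n(ZnS) = 6.2962 mol.
Mass of ZnS = 6.2962 × 97.44 = 613.50 g.

613.5 g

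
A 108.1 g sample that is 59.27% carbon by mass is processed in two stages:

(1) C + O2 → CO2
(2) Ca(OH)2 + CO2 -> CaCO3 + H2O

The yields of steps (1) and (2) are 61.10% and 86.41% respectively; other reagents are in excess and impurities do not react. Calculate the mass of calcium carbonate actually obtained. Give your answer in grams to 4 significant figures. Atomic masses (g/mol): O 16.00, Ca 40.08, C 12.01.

281.9 g

Pure C = 108.1 × 0.5927 = 64.071 g.
M(C) = 12.01 g/mol.
M(CaCO3) = 40.08 + 12.01 + 3(16.00) = 100.09 g/mol.
n(C) = 64.071 / 12.01 = 5.3348 mol.
Step 1 (C:CO2 = 1:1): theoretical n(CO2) = 5.3348 mol; at 61.10% yield, n(CO2) = 3.2596 mol.
Step 2 (CO2:CaCO3 = 1:1): theoretical n(CaCO3) = 3.2596 mol, so theoretical mass = 3.2596 × 100.09 = 326.25 g.
At 86.41% yield, actual mass of CaCO3 = 326.25 × 0.8641 = 281.91 g.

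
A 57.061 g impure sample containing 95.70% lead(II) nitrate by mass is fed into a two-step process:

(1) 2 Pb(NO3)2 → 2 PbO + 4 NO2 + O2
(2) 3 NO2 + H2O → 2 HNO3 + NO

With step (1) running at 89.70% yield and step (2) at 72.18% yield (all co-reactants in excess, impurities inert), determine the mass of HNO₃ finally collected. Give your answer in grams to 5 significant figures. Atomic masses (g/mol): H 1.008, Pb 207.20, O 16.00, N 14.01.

8.9691 g

Pure Pb(NO3)2 = 57.061 × 0.9570 = 54.6074 g.
M(Pb(NO3)2) = 207.20 + 2(14.01) + 6(16.00) = 331.22 g/mol.
M(HNO3) = 1.008 + 14.01 + 3(16.00) = 63.018 g/mol.
n(Pb(NO3)2) = 54.6074 / 331.22 = 0.164867 mol.
Step 1 (Pb(NO3)2:NO2 = 2:4): theoretical n(NO2) = 0.329735 mol; at 89.70% yield, n(NO2) = 0.295772 mol.
Step 2 (NO2:HNO3 = 3:2): theoretical n(HNO3) = 0.197181 mol, so theoretical mass = 0.197181 × 63.018 = 12.4260 g.
At 72.18% yield, actual mass of HNO3 = 12.4260 × 0.7218 = 8.96907 g.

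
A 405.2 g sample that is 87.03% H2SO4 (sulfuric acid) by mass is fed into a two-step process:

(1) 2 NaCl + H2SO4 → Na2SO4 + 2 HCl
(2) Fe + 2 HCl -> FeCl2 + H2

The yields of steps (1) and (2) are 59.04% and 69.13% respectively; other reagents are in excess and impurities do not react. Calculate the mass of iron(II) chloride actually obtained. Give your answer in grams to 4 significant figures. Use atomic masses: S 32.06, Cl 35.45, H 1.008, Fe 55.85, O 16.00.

186.0 g

Pure H2SO4 = 405.2 × 0.8703 = 352.65 g.
M(H2SO4) = 2(1.008) + 32.06 + 4(16.00) = 98.076 g/mol.
M(FeCl2) = 55.85 + 2(35.45) = 126.75 g/mol.
n(H2SO4) = 352.65 / 98.076 = 3.5956 mol.
Step 1 (H2SO4:HCl = 1:2): theoretical n(HCl) = 7.1913 mol; at 59.04% yield, n(HCl) = 4.2457 mol.
Step 2 (HCl:FeCl2 = 2:1): theoretical n(FeCl2) = 2.1229 mol, so theoretical mass = 2.1229 × 126.75 = 269.07 g.
At 69.13% yield, actual mass of FeCl2 = 269.07 × 0.6913 = 186.01 g.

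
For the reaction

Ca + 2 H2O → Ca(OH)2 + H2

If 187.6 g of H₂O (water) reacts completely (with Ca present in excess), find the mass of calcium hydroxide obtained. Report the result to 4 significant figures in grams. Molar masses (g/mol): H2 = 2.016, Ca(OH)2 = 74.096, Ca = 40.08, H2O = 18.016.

n(H2O) = 187.60 g / 18.016 g/mol = 10.413 mol.
From the equation the H2O:Ca(OH)2 mole ratio is 2:1, so n(Ca(OH)2) = 10.413 × 1/2 = 5.2065 mol.
Mass of Ca(OH)2 = 5.2065 mol × 74.096 g/mol = 385.78 g.

385.8 g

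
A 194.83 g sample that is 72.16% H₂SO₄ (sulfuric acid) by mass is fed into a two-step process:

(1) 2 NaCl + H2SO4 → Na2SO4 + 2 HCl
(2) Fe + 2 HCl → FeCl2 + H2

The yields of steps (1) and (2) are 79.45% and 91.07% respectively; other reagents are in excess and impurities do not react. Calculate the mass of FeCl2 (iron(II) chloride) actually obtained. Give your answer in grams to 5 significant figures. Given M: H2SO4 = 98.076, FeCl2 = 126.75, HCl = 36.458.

Pure H2SO4 = 194.83 × 0.7216 = 140.589 g.
n(H2SO4) = 140.589 / 98.076 = 1.43347 mol.
Step 1 (H2SO4:HCl = 1:2): theoretical n(HCl) = 2.86695 mol; at 79.45% yield, n(HCl) = 2.27779 mol.
Step 2 (HCl:FeCl2 = 2:1): theoretical n(FeCl2) = 1.13889 mol, so theoretical mass = 1.13889 × 126.75 = 144.355 g.
At 91.07% yield, actual mass of FeCl2 = 144.355 × 0.9107 = 131.464 g.

131.46 g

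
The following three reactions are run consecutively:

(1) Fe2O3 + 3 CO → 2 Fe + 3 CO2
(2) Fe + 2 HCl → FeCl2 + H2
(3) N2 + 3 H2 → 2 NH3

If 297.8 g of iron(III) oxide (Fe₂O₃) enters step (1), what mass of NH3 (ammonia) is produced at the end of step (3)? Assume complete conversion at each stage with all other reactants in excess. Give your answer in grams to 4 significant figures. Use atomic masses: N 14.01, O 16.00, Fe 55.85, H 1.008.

42.35 g

M(Fe2O3) = 2(55.85) + 3(16.00) = 159.70 g/mol.
M(NH3) = 14.01 + 3(1.008) = 17.034 g/mol.
n(Fe2O3) = 297.8 / 159.70 = 1.8647 mol.
Reaction (1): Fe2O3→Fe ratio 1:2 ⇒ n(Fe) = 3.7295 mol.
Reaction (2): Fe→H2 ratio 1:1 ⇒ n(H2) = 3.7295 mol.
Reaction (3): H2→NH3 ratio 3:2 ⇒ n(NH3) = 2.4863 mol.
Mass of NH3 = 2.4863 × 17.034 = 42.352 g.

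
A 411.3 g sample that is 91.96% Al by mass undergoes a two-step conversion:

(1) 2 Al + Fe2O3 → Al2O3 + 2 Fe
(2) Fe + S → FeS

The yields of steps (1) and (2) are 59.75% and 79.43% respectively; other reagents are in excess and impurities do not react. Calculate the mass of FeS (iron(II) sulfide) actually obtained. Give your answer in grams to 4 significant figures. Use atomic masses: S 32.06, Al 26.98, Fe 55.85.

584.9 g

Pure Al = 411.3 × 0.9196 = 378.23 g.
M(Al) = 26.98 g/mol.
M(FeS) = 55.85 + 32.06 = 87.91 g/mol.
n(Al) = 378.23 / 26.98 = 14.019 mol.
Step 1 (Al:Fe = 2:2): theoretical n(Fe) = 14.019 mol; at 59.75% yield, n(Fe) = 8.3763 mol.
Step 2 (Fe:FeS = 1:1): theoretical n(FeS) = 8.3763 mol, so theoretical mass = 8.3763 × 87.91 = 736.36 g.
At 79.43% yield, actual mass of FeS = 736.36 × 0.7943 = 584.89 g.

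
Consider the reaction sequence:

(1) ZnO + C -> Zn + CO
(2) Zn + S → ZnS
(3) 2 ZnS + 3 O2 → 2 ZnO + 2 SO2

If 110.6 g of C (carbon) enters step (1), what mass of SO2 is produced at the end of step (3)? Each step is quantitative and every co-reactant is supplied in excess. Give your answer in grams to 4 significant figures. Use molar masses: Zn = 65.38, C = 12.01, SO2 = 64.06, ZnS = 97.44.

589.9 g

n(C) = 110.6 / 12.01 = 9.2090 mol.
Reaction (1): C→Zn ratio 1:1 ⇒ n(Zn) = 9.2090 mol.
Reaction (2): Zn→ZnS ratio 1:1 ⇒ n(ZnS) = 9.2090 mol.
Reaction (3): ZnS→SO2 ratio 2:2 ⇒ n(SO2) = 9.2090 mol.
Mass of SO2 = 9.2090 × 64.06 = 589.93 g.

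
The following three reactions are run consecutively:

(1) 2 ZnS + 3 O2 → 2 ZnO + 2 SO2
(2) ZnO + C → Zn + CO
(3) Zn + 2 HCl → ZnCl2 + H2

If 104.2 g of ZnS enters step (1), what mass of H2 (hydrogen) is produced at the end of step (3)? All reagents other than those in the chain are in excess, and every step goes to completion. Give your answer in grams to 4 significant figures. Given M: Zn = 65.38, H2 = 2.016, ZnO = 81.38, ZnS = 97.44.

2.156 g

n(ZnS) = 104.2 / 97.44 = 1.0694 mol.
Reaction (1): ZnS→ZnO ratio 2:2 ⇒ n(ZnO) = 1.0694 mol.
Reaction (2): ZnO→Zn ratio 1:1 ⇒ n(Zn) = 1.0694 mol.
Reaction (3): Zn→H2 ratio 1:1 ⇒ n(H2) = 1.0694 mol.
Mass of H2 = 1.0694 × 2.016 = 2.1559 g.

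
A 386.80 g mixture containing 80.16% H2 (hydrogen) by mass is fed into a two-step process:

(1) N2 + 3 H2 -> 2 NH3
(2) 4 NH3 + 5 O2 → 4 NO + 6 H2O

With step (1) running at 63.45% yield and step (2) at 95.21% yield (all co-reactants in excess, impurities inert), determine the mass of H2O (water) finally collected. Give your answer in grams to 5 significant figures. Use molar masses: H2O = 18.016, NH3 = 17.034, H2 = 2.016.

Pure H2 = 386.80 × 0.8016 = 310.059 g.
n(H2) = 310.059 / 2.016 = 153.799 mol.
Step 1 (H2:NH3 = 3:2): theoretical n(NH3) = 102.533 mol; at 63.45% yield, n(NH3) = 65.0570 mol.
Step 2 (NH3:H2O = 4:6): theoretical n(H2O) = 97.5855 mol, so theoretical mass = 97.5855 × 18.016 = 1758.10 g.
At 95.21% yield, actual mass of H2O = 1758.10 × 0.9521 = 1673.89 g.

1673.9 g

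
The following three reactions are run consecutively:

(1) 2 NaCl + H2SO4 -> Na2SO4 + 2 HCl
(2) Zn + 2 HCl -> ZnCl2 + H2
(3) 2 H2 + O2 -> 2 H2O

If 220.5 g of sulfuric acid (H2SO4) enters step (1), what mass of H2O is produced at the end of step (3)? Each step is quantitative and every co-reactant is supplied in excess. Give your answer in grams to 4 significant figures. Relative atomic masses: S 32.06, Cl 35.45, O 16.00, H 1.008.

M(H2SO4) = 2(1.008) + 32.06 + 4(16.00) = 98.076 g/mol.
M(H2O) = 2(1.008) + 16.00 = 18.016 g/mol.
n(H2SO4) = 220.5 / 98.076 = 2.2483 mol.
Reaction (1): H2SO4→HCl ratio 1:2 ⇒ n(HCl) = 4.4965 mol.
Reaction (2): HCl→H2 ratio 2:1 ⇒ n(H2) = 2.2483 mol.
Reaction (3): H2→H2O ratio 2:2 ⇒ n(H2O) = 2.2483 mol.
Mass of H2O = 2.2483 × 18.016 = 40.505 g.

40.50 g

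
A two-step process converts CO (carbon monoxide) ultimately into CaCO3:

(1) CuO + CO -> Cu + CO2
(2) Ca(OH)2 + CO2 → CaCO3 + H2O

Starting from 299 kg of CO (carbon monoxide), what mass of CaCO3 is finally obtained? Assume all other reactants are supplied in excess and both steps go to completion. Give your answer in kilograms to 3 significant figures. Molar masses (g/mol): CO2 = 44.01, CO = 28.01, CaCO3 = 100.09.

1070 kg

299 kg = 299000 g.
n(CO) = 299000 / 28.01 = 10670 mol.
Step 1 gives a 1:1 ratio of CO to CO2, so n(CO2) = 10670 mol.
In step 2 the CO2:CaCO3 ratio is 1:1, so n(CaCO3) = 10670 mol.
Mass of CaCO3 = 10670 × 100.09 = 1.068 × 10^6 g = 1070 kg.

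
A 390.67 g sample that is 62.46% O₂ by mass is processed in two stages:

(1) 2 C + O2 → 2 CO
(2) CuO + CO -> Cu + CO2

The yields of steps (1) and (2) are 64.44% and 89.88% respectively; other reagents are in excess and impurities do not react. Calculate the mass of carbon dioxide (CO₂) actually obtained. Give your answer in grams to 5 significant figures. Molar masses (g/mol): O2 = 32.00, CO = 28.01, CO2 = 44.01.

388.74 g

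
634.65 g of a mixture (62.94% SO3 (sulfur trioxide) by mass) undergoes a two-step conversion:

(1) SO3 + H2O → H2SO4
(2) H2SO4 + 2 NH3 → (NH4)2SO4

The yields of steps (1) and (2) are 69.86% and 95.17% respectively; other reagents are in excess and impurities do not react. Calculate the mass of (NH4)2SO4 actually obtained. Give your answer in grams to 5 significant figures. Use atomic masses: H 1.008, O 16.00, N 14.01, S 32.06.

438.35 g

Pure SO3 = 634.65 × 0.6294 = 399.449 g.
M(SO3) = 32.06 + 3(16.00) = 80.06 g/mol.
M((NH4)2SO4) = 2(14.01) + 8(1.008) + 32.06 + 4(16.00) = 132.144 g/mol.
n(SO3) = 399.449 / 80.06 = 4.98937 mol.
Step 1 (SO3:H2SO4 = 1:1): theoretical n(H2SO4) = 4.98937 mol; at 69.86% yield, n(H2SO4) = 3.48557 mol.
Step 2 (H2SO4:(NH4)2SO4 = 1:1): theoretical n((NH4)2SO4) = 3.48557 mol, so theoretical mass = 3.48557 × 132.144 = 460.597 g.
At 95.17% yield, actual mass of (NH4)2SO4 = 460.597 × 0.9517 = 438.351 g.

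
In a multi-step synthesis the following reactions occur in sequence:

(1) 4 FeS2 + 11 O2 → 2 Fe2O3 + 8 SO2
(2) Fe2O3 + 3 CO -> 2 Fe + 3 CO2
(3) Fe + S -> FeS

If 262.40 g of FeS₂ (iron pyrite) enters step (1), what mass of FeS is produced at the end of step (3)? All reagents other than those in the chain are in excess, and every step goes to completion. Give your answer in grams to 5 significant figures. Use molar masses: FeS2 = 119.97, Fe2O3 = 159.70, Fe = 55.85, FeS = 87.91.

192.28 g

n(FeS2) = 262.40 / 119.97 = 2.18721 mol.
Reaction (1): FeS2→Fe2O3 ratio 4:2 ⇒ n(Fe2O3) = 1.09361 mol.
Reaction (2): Fe2O3→Fe ratio 1:2 ⇒ n(Fe) = 2.18721 mol.
Reaction (3): Fe→FeS ratio 1:1 ⇒ n(FeS) = 2.18721 mol.
Mass of FeS = 2.18721 × 87.91 = 192.278 g.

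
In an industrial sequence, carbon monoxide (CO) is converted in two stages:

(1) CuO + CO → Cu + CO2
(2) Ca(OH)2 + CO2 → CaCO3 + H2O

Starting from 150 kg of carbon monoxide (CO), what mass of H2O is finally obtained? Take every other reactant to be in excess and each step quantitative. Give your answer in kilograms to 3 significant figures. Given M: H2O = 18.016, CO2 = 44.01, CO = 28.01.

96.5 kg

150 kg = 150000 g.
n(CO) = 150000 / 28.01 = 5355 mol.
Step 1 gives a 1:1 ratio of CO to CO2, so n(CO2) = 5355 mol.
In step 2 the CO2:H2O ratio is 1:1, so n(H2O) = 5355 mol.
Mass of H2O = 5355 × 18.016 = 96480 g = 96.5 kg.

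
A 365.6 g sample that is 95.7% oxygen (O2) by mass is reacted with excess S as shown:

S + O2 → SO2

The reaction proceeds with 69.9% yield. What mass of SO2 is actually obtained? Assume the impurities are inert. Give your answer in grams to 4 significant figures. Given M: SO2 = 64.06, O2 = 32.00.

489.6 g

Pure O2 available = 365.6 g × 0.957 = 349.88 g.
n(O2) = 349.88 g / 32.00 g/mol = 10.934 mol.
From the equation the O2:SO2 mole ratio is 1:1, so n(SO2) = 10.934 × 1/1 = 10.934 mol.
Mass of SO2 = 10.934 mol × 64.06 g/mol = 700.41 g.
Actual mass collected = 700.41 g × 0.699 = 489.59 g.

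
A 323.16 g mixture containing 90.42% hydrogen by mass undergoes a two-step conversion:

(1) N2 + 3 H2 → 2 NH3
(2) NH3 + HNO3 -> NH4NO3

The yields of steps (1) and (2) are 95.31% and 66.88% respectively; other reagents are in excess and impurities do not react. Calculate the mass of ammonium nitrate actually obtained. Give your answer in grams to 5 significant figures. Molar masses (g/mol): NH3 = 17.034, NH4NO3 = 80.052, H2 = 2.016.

4930.7 g

Pure H2 = 323.16 × 0.9042 = 292.201 g.
n(H2) = 292.201 / 2.016 = 144.941 mol.
Step 1 (H2:NH3 = 3:2): theoretical n(NH3) = 96.6274 mol; at 95.31% yield, n(NH3) = 92.0956 mol.
Step 2 (NH3:NH4NO3 = 1:1): theoretical n(NH4NO3) = 92.0956 mol, so theoretical mass = 92.0956 × 80.052 = 7372.44 g.
At 66.88% yield, actual mass of NH4NO3 = 7372.44 × 0.6688 = 4930.68 g.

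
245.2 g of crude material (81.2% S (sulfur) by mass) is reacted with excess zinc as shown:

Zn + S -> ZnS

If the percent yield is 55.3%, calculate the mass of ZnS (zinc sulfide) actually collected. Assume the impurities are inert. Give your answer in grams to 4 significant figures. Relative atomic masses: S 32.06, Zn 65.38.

Pure S available = 245.2 g × 0.812 = 199.10 g.
M(S) = 32.06 g/mol.
M(ZnS) = 65.38 + 32.06 = 97.44 g/mol.
n(S) = 199.10 g / 32.06 g/mol = 6.2103 mol.
From the equation the S:ZnS mole ratio is 1:1, so n(ZnS) = 6.2103 × 1/1 = 6.2103 mol.
Mass of ZnS = 6.2103 mol × 97.44 g/mol = 605.13 g.
Actual mass collected = 605.13 g × 0.553 = 334.64 g.

334.6 g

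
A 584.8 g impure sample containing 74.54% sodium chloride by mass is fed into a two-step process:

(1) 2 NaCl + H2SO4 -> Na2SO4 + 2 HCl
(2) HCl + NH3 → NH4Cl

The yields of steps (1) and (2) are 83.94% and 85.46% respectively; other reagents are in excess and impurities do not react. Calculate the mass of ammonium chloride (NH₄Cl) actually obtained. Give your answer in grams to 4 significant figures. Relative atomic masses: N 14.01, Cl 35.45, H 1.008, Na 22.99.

286.2 g

Pure NaCl = 584.8 × 0.7454 = 435.91 g.
M(NaCl) = 22.99 + 35.45 = 58.44 g/mol.
M(NH4Cl) = 14.01 + 4(1.008) + 35.45 = 53.492 g/mol.
n(NaCl) = 435.91 / 58.44 = 7.4591 mol.
Step 1 (NaCl:HCl = 2:2): theoretical n(HCl) = 7.4591 mol; at 83.94% yield, n(HCl) = 6.2612 mol.
Step 2 (HCl:NH4Cl = 1:1): theoretical n(NH4Cl) = 6.2612 mol, so theoretical mass = 6.2612 × 53.492 = 334.92 g.
At 85.46% yield, actual mass of NH4Cl = 334.92 × 0.8546 = 286.22 g.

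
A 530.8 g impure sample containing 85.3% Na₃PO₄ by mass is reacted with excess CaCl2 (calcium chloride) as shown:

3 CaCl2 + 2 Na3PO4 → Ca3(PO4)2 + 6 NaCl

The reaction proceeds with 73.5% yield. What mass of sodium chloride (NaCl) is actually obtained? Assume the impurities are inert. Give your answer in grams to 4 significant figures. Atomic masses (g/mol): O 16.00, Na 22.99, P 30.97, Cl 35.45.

355.9 g

Pure Na3PO4 available = 530.8 g × 0.853 = 452.77 g.
M(Na3PO4) = 3(22.99) + 30.97 + 4(16.00) = 163.94 g/mol.
M(NaCl) = 22.99 + 35.45 = 58.44 g/mol.
n(Na3PO4) = 452.77 g / 163.94 g/mol = 2.7618 mol.
From the equation the Na3PO4:NaCl mole ratio is 2:6, so n(NaCl) = 2.7618 × 6/2 = 8.2855 mol.
Mass of NaCl = 8.2855 mol × 58.44 g/mol = 484.20 g.
Actual mass collected = 484.20 g × 0.735 = 355.89 g.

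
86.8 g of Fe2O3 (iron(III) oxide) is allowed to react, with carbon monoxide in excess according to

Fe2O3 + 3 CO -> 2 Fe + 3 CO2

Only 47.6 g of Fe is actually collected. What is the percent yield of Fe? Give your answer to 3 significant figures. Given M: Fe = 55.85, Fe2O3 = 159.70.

78.4 %

n(Fe2O3) = 86.80 g / 159.70 g/mol = 0.5435 mol.
From the equation the Fe2O3:Fe mole ratio is 1:2, so n(Fe) = 0.5435 × 2/1 = 1.087 mol.
Mass of Fe = 1.087 mol × 55.85 g/mol = 60.71 g.
This is the theoretical yield. Percent yield = 47.6 g / 60.71 g × 100% = 78.40%.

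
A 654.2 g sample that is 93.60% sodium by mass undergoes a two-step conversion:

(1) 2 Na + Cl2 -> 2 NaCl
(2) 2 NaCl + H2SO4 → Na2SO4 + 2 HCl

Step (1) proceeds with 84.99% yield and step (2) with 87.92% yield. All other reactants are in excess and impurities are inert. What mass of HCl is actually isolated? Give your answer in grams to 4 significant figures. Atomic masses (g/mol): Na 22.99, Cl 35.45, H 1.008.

725.6 g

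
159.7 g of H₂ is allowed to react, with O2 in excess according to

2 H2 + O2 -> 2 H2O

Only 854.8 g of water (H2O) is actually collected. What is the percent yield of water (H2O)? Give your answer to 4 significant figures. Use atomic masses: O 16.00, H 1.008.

59.90 %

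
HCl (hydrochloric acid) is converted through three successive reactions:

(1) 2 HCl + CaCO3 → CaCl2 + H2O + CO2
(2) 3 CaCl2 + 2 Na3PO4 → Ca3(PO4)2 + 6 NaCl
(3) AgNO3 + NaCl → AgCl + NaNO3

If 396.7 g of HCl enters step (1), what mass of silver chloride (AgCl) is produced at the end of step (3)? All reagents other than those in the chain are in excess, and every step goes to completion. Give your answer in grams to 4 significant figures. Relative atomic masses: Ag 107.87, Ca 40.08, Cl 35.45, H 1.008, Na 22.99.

M(HCl) = 1.008 + 35.45 = 36.458 g/mol.
M(AgCl) = 107.87 + 35.45 = 143.32 g/mol.
n(HCl) = 396.7 / 36.458 = 10.881 mol.
Reaction (1): HCl→CaCl2 ratio 2:1 ⇒ n(CaCl2) = 5.4405 mol.
Reaction (2): CaCl2→NaCl ratio 3:6 ⇒ n(NaCl) = 10.881 mol.
Reaction (3): NaCl→AgCl ratio 1:1 ⇒ n(AgCl) = 10.881 mol.
Mass of AgCl = 10.881 × 143.32 = 1559.5 g.

1559 g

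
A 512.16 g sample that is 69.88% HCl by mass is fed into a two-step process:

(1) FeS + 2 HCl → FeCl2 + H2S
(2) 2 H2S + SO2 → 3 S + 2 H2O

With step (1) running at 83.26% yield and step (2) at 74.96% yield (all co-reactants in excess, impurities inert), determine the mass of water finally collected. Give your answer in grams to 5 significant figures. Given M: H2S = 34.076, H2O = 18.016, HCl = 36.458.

55.190 g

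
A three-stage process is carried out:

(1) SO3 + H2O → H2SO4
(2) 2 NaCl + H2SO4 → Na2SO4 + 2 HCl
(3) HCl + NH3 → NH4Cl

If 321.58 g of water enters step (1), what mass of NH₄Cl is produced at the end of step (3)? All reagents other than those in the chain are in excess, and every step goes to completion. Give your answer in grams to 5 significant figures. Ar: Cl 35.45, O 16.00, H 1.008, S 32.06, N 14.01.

1909.6 g

M(H2O) = 2(1.008) + 16.00 = 18.016 g/mol.
M(NH4Cl) = 14.01 + 4(1.008) + 35.45 = 53.492 g/mol.
n(H2O) = 321.58 / 18.016 = 17.8497 mol.
Reaction (1): H2O→H2SO4 ratio 1:1 ⇒ n(H2SO4) = 17.8497 mol.
Reaction (2): H2SO4→HCl ratio 1:2 ⇒ n(HCl) = 35.6994 mol.
Reaction (3): HCl→NH4Cl ratio 1:1 ⇒ n(NH4Cl) = 35.6994 mol.
Mass of NH4Cl = 35.6994 × 53.492 = 1909.63 g.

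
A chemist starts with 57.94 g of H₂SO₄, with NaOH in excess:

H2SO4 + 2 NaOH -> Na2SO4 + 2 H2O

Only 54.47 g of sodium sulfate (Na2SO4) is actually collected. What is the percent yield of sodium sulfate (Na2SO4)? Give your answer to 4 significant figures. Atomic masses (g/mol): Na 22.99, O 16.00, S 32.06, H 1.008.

M(H2SO4) = 2(1.008) + 32.06 + 4(16.00) = 98.076 g/mol.
M(Na2SO4) = 2(22.99) + 32.06 + 4(16.00) = 142.04 g/mol.
n(H2SO4) = 57.940 g / 98.076 g/mol = 0.59077 mol.
From the equation the H2SO4:Na2SO4 mole ratio is 1:1, so n(Na2SO4) = 0.59077 × 1/1 = 0.59077 mol.
Mass of Na2SO4 = 0.59077 mol × 142.04 g/mol = 83.912 g.
This is the theoretical yield. Percent yield = 54.47 g / 83.912 g × 100% = 64.913%.

64.91 %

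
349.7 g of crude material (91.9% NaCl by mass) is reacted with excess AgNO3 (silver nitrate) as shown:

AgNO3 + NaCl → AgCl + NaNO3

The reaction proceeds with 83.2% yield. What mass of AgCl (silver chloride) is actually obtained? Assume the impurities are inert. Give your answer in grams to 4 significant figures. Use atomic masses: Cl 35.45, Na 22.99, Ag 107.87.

655.7 g

Pure NaCl available = 349.7 g × 0.919 = 321.37 g.
M(NaCl) = 22.99 + 35.45 = 58.44 g/mol.
M(AgCl) = 107.87 + 35.45 = 143.32 g/mol.
n(NaCl) = 321.37 g / 58.44 g/mol = 5.4992 mol.
From the equation the NaCl:AgCl mole ratio is 1:1, so n(AgCl) = 5.4992 × 1/1 = 5.4992 mol.
Mass of AgCl = 5.4992 mol × 143.32 g/mol = 788.15 g.
Actual mass collected = 788.15 g × 0.832 = 655.74 g.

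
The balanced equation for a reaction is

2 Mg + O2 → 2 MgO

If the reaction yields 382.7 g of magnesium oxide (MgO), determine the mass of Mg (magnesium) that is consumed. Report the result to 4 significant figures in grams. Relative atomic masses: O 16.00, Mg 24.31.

M(MgO) = 24.31 + 16.00 = 40.31 g/mol.
M(Mg) = 24.31 g/mol.
n(MgO) = 382.70 g / 40.31 g/mol = 9.4939 mol.
From the equation the MgO:Mg mole ratio is 2:2, so n(Mg) = 9.4939 × 2/2 = 9.4939 mol.
Mass of Mg = 9.4939 mol × 24.31 g/mol = 230.80 g.

230.8 g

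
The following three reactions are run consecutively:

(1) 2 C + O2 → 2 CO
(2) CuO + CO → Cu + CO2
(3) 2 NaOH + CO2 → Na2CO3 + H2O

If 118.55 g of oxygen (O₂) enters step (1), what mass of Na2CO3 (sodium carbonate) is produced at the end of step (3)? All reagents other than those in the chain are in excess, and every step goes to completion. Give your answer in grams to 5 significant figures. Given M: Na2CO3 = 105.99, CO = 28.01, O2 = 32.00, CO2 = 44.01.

n(O2) = 118.55 / 32.00 = 3.70469 mol.
Reaction (1): O2→CO ratio 1:2 ⇒ n(CO) = 7.40937 mol.
Reaction (2): CO→CO2 ratio 1:1 ⇒ n(CO2) = 7.40937 mol.
Reaction (3): CO2→Na2CO3 ratio 1:1 ⇒ n(Na2CO3) = 7.40937 mol.
Mass of Na2CO3 = 7.40937 × 105.99 = 785.320 g.

785.32 g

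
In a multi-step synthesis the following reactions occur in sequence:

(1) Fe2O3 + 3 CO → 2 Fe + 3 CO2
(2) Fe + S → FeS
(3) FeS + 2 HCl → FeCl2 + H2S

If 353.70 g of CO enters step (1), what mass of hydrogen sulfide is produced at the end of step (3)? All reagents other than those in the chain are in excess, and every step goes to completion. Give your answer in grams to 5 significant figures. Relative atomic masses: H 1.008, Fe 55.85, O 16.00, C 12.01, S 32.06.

286.87 g

M(CO) = 12.01 + 16.00 = 28.01 g/mol.
M(H2S) = 2(1.008) + 32.06 = 34.076 g/mol.
n(CO) = 353.70 / 28.01 = 12.6276 mol.
Reaction (1): CO→Fe ratio 3:2 ⇒ n(Fe) = 8.41842 mol.
Reaction (2): Fe→FeS ratio 1:1 ⇒ n(FeS) = 8.41842 mol.
Reaction (3): FeS→H2S ratio 1:1 ⇒ n(H2S) = 8.41842 mol.
Mass of H2S = 8.41842 × 34.076 = 286.866 g.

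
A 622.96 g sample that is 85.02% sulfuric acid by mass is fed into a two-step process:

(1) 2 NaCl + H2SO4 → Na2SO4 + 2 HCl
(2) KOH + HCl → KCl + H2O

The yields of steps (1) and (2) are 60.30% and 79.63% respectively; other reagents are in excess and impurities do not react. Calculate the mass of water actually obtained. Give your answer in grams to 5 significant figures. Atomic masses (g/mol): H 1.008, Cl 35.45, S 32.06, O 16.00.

Pure H2SO4 = 622.96 × 0.8502 = 529.641 g.
M(H2SO4) = 2(1.008) + 32.06 + 4(16.00) = 98.076 g/mol.
M(H2O) = 2(1.008) + 16.00 = 18.016 g/mol.
n(H2SO4) = 529.641 / 98.076 = 5.40031 mol.
Step 1 (H2SO4:HCl = 1:2): theoretical n(HCl) = 10.8006 mol; at 60.30% yield, n(HCl) = 6.51277 mol.
Step 2 (HCl:H2O = 1:1): theoretical n(H2O) = 6.51277 mol, so theoretical mass = 6.51277 × 18.016 = 117.334 g.
At 79.63% yield, actual mass of H2O = 117.334 × 0.7963 = 93.4331 g.

93.433 g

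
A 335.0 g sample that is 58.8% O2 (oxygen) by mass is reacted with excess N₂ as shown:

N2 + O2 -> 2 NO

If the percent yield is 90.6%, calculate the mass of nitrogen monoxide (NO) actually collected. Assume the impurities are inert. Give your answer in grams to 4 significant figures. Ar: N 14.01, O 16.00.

Pure O2 available = 335.0 g × 0.588 = 196.98 g.
M(O2) = 2(16.00) = 32.00 g/mol.
M(NO) = 14.01 + 16.00 = 30.01 g/mol.
n(O2) = 196.98 g / 32.00 g/mol = 6.1556 mol.
From the equation the O2:NO mole ratio is 1:2, so n(NO) = 6.1556 × 2/1 = 12.311 mol.
Mass of NO = 12.311 mol × 30.01 g/mol = 369.46 g.
Actual mass collected = 369.46 g × 0.906 = 334.73 g.

334.7 g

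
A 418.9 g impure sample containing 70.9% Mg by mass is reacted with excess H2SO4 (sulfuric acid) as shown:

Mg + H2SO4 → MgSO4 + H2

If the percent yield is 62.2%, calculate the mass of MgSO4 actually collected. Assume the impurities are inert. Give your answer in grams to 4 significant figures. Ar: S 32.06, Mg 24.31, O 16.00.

914.7 g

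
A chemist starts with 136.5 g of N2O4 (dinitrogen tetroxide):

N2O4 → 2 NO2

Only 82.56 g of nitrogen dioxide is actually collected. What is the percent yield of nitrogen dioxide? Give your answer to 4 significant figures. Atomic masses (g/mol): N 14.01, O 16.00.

60.48 %

M(N2O4) = 2(14.01) + 4(16.00) = 92.02 g/mol.
M(NO2) = 14.01 + 2(16.00) = 46.01 g/mol.
n(N2O4) = 136.50 g / 92.02 g/mol = 1.4834 mol.
From the equation the N2O4:NO2 mole ratio is 1:2, so n(NO2) = 1.4834 × 2/1 = 2.9667 mol.
Mass of NO2 = 2.9667 mol × 46.01 g/mol = 136.50 g.
This is the theoretical yield. Percent yield = 82.56 g / 136.50 g × 100% = 60.484%.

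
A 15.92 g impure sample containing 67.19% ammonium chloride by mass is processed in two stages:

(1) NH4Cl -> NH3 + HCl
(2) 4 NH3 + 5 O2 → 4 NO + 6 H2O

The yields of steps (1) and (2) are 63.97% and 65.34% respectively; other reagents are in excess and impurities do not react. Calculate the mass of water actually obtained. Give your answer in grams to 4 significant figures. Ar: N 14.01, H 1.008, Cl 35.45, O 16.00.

Pure NH4Cl = 15.92 × 0.6719 = 10.697 g.
M(NH4Cl) = 14.01 + 4(1.008) + 35.45 = 53.492 g/mol.
M(H2O) = 2(1.008) + 16.00 = 18.016 g/mol.
n(NH4Cl) = 10.697 / 53.492 = 0.19997 mol.
Step 1 (NH4Cl:NH3 = 1:1): theoretical n(NH3) = 0.19997 mol; at 63.97% yield, n(NH3) = 0.12792 mol.
Step 2 (NH3:H2O = 4:6): theoretical n(H2O) = 0.19188 mol, so theoretical mass = 0.19188 × 18.016 = 3.4569 g.
At 65.34% yield, actual mass of H2O = 3.4569 × 0.6534 = 2.2587 g.

2.259 g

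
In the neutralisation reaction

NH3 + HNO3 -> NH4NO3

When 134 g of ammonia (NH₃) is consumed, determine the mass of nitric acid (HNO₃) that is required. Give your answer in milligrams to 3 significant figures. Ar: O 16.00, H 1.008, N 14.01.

M(NH3) = 14.01 + 3(1.008) = 17.034 g/mol.
M(HNO3) = 1.008 + 14.01 + 3(16.00) = 63.018 g/mol.
n(NH3) = 134.0 g / 17.034 g/mol = 7.867 mol.
From the equation the NH3:HNO3 mole ratio is 1:1, so n(HNO3) = 7.867 × 1/1 = 7.867 mol.
Mass of HNO3 = 7.867 mol × 63.018 g/mol = 495.7 g.
Converting to mg: 495.7 g = 496000 mg.

496000 mg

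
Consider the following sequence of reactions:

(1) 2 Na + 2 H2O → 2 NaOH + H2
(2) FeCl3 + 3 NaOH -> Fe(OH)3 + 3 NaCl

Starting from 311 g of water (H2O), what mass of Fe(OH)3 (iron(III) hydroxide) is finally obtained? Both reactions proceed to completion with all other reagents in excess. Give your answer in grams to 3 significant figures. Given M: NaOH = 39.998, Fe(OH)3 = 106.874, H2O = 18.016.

615 g

n(H2O) = 311.0 / 18.016 = 17.26 mol.
Step 1 gives a 2:2 ratio of H2O to NaOH, so n(NaOH) = 17.26 mol.
In step 2 the NaOH:Fe(OH)3 ratio is 3:1, so n(Fe(OH)3) = 5.754 mol.
Mass of Fe(OH)3 = 5.754 × 106.874 = 615.0 g.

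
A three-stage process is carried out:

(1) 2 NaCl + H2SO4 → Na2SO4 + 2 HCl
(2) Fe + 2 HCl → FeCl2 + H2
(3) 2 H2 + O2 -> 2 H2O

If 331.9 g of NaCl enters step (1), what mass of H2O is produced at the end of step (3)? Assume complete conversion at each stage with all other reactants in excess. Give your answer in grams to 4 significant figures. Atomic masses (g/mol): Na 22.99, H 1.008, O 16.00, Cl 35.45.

51.16 g

M(NaCl) = 22.99 + 35.45 = 58.44 g/mol.
M(H2O) = 2(1.008) + 16.00 = 18.016 g/mol.
n(NaCl) = 331.9 / 58.44 = 5.6793 mol.
Reaction (1): NaCl→HCl ratio 2:2 ⇒ n(HCl) = 5.6793 mol.
Reaction (2): HCl→H2 ratio 2:1 ⇒ n(H2) = 2.8397 mol.
Reaction (3): H2→H2O ratio 2:2 ⇒ n(H2O) = 2.8397 mol.
Mass of H2O = 2.8397 × 18.016 = 51.159 g.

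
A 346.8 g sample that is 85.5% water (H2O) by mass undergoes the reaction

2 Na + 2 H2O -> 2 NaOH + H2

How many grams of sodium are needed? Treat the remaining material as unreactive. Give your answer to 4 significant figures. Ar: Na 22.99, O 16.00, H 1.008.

Mass of pure H2O = 346.8 g × 0.855 = 296.51 g.
M(H2O) = 2(1.008) + 16.00 = 18.016 g/mol.
M(Na) = 22.99 g/mol.
n(H2O) = 296.51 g / 18.016 g/mol = 16.458 mol.
From the equation the H2O:Na mole ratio is 2:2, so n(Na) = 16.458 × 2/2 = 16.458 mol.
Mass of Na = 16.458 mol × 22.99 g/mol = 378.38 g.

378.4 g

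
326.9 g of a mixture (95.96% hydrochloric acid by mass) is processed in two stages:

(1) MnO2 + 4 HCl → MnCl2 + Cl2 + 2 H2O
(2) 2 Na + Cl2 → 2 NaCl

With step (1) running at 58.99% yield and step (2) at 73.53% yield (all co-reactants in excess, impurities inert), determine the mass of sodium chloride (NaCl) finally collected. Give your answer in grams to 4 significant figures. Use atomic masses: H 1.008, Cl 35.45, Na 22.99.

Pure HCl = 326.9 × 0.9596 = 313.69 g.
M(HCl) = 1.008 + 35.45 = 36.458 g/mol.
M(NaCl) = 22.99 + 35.45 = 58.44 g/mol.
n(HCl) = 313.69 / 36.458 = 8.6042 mol.
Step 1 (HCl:Cl2 = 4:1): theoretical n(Cl2) = 2.1511 mol; at 58.99% yield, n(Cl2) = 1.2689 mol.
Step 2 (Cl2:NaCl = 1:2): theoretical n(NaCl) = 2.5378 mol, so theoretical mass = 2.5378 × 58.44 = 148.31 g.
At 73.53% yield, actual mass of NaCl = 148.31 × 0.7353 = 109.05 g.

109.1 g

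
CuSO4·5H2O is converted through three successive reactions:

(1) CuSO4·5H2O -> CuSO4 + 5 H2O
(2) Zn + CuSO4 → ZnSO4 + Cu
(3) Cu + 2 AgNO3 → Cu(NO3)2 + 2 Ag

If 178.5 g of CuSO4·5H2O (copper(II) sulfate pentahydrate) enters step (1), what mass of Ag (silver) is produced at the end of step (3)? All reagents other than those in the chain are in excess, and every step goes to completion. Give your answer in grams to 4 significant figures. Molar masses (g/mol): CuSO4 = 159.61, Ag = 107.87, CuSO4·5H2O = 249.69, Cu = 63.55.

154.2 g

n(CuSO4·5H2O) = 178.5 / 249.69 = 0.71489 mol.
Reaction (1): CuSO4·5H2O→CuSO4 ratio 1:1 ⇒ n(CuSO4) = 0.71489 mol.
Reaction (2): CuSO4→Cu ratio 1:1 ⇒ n(Cu) = 0.71489 mol.
Reaction (3): Cu→Ag ratio 1:2 ⇒ n(Ag) = 1.4298 mol.
Mass of Ag = 1.4298 × 107.87 = 154.23 g.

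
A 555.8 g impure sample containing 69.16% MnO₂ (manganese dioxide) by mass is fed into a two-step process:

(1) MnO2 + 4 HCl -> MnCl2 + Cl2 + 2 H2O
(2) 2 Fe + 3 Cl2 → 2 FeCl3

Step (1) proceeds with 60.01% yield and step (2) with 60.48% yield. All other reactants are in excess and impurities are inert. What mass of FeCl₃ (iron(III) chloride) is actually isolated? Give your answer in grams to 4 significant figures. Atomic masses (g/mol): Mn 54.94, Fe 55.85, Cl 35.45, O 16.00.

Pure MnO2 = 555.8 × 0.6916 = 384.39 g.
M(MnO2) = 54.94 + 2(16.00) = 86.94 g/mol.
M(FeCl3) = 55.85 + 3(35.45) = 162.20 g/mol.
n(MnO2) = 384.39 / 86.94 = 4.4213 mol.
Step 1 (MnO2:Cl2 = 1:1): theoretical n(Cl2) = 4.4213 mol; at 60.01% yield, n(Cl2) = 2.6532 mol.
Step 2 (Cl2:FeCl3 = 3:2): theoretical n(FeCl3) = 1.7688 mol, so theoretical mass = 1.7688 × 162.20 = 286.90 g.
At 60.48% yield, actual mass of FeCl3 = 286.90 × 0.6048 = 173.52 g.

173.5 g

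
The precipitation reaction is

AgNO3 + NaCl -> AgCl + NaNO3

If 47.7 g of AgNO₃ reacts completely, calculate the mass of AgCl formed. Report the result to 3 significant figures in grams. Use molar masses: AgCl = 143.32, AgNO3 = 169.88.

40.2 g

n(AgNO3) = 47.70 g / 169.88 g/mol = 0.2808 mol.
From the equation the AgNO3:AgCl mole ratio is 1:1, so n(AgCl) = 0.2808 × 1/1 = 0.2808 mol.
Mass of AgCl = 0.2808 mol × 143.32 g/mol = 40.24 g.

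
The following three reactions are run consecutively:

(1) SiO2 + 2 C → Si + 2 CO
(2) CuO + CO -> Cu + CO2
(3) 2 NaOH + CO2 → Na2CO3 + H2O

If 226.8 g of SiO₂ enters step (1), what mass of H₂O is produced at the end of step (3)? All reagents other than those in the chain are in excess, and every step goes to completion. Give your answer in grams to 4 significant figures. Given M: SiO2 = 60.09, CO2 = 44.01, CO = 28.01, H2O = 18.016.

136.0 g

n(SiO2) = 226.8 / 60.09 = 3.7743 mol.
Reaction (1): SiO2→CO ratio 1:2 ⇒ n(CO) = 7.5487 mol.
Reaction (2): CO→CO2 ratio 1:1 ⇒ n(CO2) = 7.5487 mol.
Reaction (3): CO2→H2O ratio 1:1 ⇒ n(H2O) = 7.5487 mol.
Mass of H2O = 7.5487 × 18.016 = 136.00 g.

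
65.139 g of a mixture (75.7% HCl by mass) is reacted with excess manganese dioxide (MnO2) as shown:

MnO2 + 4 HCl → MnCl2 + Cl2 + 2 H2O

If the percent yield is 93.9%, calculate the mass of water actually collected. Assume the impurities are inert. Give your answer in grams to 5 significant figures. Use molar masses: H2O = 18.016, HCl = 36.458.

Pure HCl available = 65.139 g × 0.757 = 49.3102 g.
n(HCl) = 49.3102 g / 36.458 g/mol = 1.35252 mol.
From the equation the HCl:H2O mole ratio is 4:2, so n(H2O) = 1.35252 × 2/4 = 0.676261 mol.
Mass of H2O = 0.676261 mol × 18.016 g/mol = 12.1835 g.
Actual mass collected = 12.1835 g × 0.939 = 11.4403 g.

11.440 g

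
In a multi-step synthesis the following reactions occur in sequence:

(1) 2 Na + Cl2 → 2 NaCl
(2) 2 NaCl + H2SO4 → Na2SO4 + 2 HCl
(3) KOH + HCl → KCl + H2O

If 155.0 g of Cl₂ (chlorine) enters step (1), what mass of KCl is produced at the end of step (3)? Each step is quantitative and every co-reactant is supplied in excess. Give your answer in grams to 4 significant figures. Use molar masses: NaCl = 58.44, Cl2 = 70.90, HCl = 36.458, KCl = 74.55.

326.0 g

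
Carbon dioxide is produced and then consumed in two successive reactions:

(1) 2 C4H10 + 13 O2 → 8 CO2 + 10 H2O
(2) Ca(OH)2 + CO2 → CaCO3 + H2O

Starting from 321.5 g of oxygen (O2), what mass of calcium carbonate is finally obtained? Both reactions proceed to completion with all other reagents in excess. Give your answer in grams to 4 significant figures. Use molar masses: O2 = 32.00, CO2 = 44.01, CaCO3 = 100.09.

618.8 g

n(O2) = 321.50 / 32.00 = 10.047 mol.
Step 1 gives a 13:8 ratio of O2 to CO2, so n(CO2) = 6.1827 mol.
In step 2 the CO2:CaCO3 ratio is 1:1, so n(CaCO3) = 6.1827 mol.
Mass of CaCO3 = 6.1827 × 100.09 = 618.83 g.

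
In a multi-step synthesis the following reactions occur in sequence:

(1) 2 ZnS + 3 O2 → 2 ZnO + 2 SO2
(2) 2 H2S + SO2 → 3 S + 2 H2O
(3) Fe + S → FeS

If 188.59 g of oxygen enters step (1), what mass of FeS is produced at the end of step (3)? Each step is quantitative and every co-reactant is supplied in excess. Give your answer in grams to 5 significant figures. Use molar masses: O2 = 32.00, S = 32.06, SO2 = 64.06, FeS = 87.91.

1036.2 g

n(O2) = 188.59 / 32.00 = 5.89344 mol.
Reaction (1): O2→SO2 ratio 3:2 ⇒ n(SO2) = 3.92896 mol.
Reaction (2): SO2→S ratio 1:3 ⇒ n(S) = 11.7869 mol.
Reaction (3): S→FeS ratio 1:1 ⇒ n(FeS) = 11.7869 mol.
Mass of FeS = 11.7869 × 87.91 = 1036.18 g.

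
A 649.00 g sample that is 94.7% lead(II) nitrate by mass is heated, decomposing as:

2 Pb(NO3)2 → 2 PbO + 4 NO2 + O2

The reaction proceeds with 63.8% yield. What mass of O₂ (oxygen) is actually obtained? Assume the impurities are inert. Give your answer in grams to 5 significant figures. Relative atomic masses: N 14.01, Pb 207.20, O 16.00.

18.942 g

Pure Pb(NO3)2 available = 649.00 g × 0.947 = 614.603 g.
M(Pb(NO3)2) = 207.20 + 2(14.01) + 6(16.00) = 331.22 g/mol.
M(O2) = 2(16.00) = 32.00 g/mol.
n(Pb(NO3)2) = 614.603 g / 331.22 g/mol = 1.85557 mol.
From the equation the Pb(NO3)2:O2 mole ratio is 2:1, so n(O2) = 1.85557 × 1/2 = 0.927787 mol.
Mass of O2 = 0.927787 mol × 32.00 g/mol = 29.6892 g.
Actual mass collected = 29.6892 g × 0.638 = 18.9417 g.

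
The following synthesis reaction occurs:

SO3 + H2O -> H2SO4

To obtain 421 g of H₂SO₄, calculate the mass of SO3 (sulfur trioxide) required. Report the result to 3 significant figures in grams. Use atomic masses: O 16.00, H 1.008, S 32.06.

344 g

M(H2SO4) = 2(1.008) + 32.06 + 4(16.00) = 98.076 g/mol.
M(SO3) = 32.06 + 3(16.00) = 80.06 g/mol.
n(H2SO4) = 421.0 g / 98.076 g/mol = 4.293 mol.
From the equation the H2SO4:SO3 mole ratio is 1:1, so n(SO3) = 4.293 × 1/1 = 4.293 mol.
Mass of SO3 = 4.293 mol × 80.06 g/mol = 343.7 g.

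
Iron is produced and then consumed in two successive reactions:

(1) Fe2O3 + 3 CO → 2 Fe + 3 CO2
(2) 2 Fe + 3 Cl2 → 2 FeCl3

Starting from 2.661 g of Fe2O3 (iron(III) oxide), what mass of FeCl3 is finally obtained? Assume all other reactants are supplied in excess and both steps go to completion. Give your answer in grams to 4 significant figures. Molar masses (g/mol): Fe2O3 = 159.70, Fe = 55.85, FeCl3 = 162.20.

n(Fe2O3) = 2.6610 / 159.70 = 0.016662 mol.
Step 1 gives a 1:2 ratio of Fe2O3 to Fe, so n(Fe) = 0.033325 mol.
In step 2 the Fe:FeCl3 ratio is 2:2, so n(FeCl3) = 0.033325 mol.
Mass of FeCl3 = 0.033325 × 162.20 = 5.4053 g.

5.405 g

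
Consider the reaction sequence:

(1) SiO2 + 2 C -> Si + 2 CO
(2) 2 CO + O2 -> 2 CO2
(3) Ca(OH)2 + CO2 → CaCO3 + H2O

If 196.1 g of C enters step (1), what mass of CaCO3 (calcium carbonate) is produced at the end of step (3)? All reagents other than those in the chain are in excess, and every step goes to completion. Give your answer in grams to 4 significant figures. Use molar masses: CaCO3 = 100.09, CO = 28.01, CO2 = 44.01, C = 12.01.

1634 g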